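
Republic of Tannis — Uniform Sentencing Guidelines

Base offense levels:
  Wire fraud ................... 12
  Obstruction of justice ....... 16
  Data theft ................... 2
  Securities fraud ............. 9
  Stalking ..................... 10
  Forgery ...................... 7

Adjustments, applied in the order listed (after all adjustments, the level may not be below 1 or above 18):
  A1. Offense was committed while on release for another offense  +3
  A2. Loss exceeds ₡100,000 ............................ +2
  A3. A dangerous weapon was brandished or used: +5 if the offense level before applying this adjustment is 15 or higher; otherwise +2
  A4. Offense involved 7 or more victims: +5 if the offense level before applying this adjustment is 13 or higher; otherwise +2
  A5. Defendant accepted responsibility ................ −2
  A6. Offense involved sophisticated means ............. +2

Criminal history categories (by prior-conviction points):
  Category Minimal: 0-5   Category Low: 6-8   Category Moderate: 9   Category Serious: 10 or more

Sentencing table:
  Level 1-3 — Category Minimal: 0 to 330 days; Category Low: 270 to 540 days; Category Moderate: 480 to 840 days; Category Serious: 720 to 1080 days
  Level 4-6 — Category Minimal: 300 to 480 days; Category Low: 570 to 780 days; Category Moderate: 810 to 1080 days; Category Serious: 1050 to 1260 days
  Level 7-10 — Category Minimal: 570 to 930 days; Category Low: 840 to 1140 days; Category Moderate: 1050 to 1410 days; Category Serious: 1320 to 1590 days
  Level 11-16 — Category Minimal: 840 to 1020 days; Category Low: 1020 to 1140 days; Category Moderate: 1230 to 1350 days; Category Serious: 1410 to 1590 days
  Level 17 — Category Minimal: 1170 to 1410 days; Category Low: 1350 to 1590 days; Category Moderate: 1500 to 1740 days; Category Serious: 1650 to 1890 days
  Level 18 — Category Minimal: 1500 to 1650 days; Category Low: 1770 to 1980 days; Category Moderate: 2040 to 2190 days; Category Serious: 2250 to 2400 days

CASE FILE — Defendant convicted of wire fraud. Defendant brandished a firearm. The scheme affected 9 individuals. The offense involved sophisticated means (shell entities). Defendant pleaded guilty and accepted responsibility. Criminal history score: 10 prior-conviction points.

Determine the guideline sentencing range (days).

2250-2400 days

Base offense level for wire fraud: 12.
A2 does not apply.
A3 applies (level before this adjustment is 12 < 15, so +2): 12 + 2 = 14.
A4 applies (level before this adjustment is 14 ≥ 13, so +5): 14 + 5 = 19.
A5 applies: 19 − 2 = 17.
A6 applies: 17 + 2 = 19.
Level 19 exceeds the maximum of 18; capped at 18.
Final offense level: 18.
Criminal history: 10 prior points → Category Serious (10+).
Level 18 falls in the 18 band.
Grid: Level 18 × Category Serious = 2250-2400 days.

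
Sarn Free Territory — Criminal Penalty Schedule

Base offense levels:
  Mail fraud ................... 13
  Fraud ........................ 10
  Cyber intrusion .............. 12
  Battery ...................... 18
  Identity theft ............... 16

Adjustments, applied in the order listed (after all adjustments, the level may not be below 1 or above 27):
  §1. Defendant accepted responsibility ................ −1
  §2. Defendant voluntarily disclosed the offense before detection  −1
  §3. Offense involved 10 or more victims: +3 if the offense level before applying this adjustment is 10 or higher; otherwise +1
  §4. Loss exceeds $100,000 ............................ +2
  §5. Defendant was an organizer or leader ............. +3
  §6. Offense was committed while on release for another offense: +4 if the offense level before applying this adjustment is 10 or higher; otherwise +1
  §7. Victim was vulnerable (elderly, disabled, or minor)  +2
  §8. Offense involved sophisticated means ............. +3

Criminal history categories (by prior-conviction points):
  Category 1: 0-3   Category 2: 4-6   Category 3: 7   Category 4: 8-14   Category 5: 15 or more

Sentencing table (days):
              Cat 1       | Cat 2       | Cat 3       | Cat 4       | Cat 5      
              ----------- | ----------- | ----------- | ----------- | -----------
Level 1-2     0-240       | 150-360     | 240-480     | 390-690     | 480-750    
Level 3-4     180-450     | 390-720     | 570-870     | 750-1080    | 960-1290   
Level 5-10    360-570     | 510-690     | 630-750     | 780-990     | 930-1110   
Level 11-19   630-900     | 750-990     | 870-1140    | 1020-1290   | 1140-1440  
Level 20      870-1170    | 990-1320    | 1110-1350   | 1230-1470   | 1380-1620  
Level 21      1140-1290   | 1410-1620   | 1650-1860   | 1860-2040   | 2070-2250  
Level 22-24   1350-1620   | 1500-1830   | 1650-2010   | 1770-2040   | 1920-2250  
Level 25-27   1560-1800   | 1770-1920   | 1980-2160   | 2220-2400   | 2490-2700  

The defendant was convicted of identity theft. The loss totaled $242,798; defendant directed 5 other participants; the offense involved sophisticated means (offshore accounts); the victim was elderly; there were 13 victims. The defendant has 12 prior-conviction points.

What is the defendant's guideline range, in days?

2220-2400 days

Base offense level for identity theft: 16.
§3 applies (level before this adjustment is 16 ≥ 10, so +3): 16 + 3 = 19.
§4 applies: 19 + 2 = 21.
§5 applies: 21 + 3 = 24.
§7 applies: 24 + 2 = 26.
§8 applies: 26 + 3 = 29.
Level 29 exceeds the maximum of 27; capped at 27.
Final offense level: 27.
Criminal history: 12 prior points → Category 4 (8-14).
Level 27 falls in the 25-27 band.
Grid: Level 25-27 × Category 4 = 2220-2400 days.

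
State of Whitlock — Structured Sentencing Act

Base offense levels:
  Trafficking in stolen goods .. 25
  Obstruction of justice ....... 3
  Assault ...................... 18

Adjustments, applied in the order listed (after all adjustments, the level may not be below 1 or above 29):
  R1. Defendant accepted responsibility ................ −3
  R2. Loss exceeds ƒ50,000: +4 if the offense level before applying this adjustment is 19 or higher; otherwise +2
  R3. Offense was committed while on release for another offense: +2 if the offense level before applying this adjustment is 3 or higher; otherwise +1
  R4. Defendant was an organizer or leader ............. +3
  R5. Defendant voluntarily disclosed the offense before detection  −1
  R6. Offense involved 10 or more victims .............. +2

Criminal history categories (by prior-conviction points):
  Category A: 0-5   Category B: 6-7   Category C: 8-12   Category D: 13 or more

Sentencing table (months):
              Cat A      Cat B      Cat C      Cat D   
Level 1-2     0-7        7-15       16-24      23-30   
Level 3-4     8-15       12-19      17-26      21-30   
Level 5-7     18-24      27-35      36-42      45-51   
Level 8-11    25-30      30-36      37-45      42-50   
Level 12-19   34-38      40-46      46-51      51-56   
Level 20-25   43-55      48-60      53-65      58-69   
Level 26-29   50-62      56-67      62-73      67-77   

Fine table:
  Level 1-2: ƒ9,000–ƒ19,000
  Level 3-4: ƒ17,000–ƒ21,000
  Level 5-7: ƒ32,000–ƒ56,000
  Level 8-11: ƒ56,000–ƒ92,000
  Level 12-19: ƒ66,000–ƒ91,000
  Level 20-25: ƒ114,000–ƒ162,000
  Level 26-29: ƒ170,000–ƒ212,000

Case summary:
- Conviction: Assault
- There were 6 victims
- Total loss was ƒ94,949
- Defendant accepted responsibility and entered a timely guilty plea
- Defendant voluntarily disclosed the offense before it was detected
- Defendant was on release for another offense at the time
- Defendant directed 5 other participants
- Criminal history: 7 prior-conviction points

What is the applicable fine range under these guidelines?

ƒ114,000–ƒ162,000

Base offense level for assault: 18.
R1 applies: 18 − 3 = 15.
R2 applies (level before this adjustment is 15 < 19, so +2): 15 + 2 = 17.
R3 applies (level before this adjustment is 17 ≥ 3, so +2): 17 + 2 = 19.
R4 applies: 19 + 3 = 22.
R5 applies: 22 − 1 = 21.
Final offense level: 21.
Level 21 falls in the 20-25 band.
Fine table: Level 20-25 → ƒ114,000–ƒ162,000.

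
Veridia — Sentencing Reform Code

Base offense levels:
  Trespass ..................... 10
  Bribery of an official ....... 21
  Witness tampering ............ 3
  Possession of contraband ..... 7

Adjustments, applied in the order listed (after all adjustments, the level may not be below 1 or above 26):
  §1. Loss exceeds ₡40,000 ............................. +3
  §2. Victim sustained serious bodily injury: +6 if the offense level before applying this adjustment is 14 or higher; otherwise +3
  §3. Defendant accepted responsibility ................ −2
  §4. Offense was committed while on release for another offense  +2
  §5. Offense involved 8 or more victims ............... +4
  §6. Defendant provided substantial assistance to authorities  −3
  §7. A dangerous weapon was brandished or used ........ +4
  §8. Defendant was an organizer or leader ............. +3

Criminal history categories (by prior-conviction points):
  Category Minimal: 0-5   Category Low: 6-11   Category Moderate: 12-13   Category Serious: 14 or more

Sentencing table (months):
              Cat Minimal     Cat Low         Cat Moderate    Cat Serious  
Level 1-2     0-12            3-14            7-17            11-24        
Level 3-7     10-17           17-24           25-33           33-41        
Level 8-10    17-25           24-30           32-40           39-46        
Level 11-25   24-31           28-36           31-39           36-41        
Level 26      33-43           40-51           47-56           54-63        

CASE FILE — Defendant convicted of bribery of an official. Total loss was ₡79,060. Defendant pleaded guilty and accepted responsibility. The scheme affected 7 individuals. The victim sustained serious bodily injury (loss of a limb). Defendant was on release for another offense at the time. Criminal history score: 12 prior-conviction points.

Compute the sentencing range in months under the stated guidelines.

Base offense level for bribery of an official: 21.
§1 applies: 21 + 3 = 24.
§2 applies (level before this adjustment is 24 ≥ 14, so +6): 24 + 6 = 30.
§3 applies: 30 − 2 = 28.
§4 applies: 28 + 2 = 30.
§5 does not apply.
§8 does not apply.
Level 30 exceeds the maximum of 26; capped at 26.
Final offense level: 26.
Criminal history: 12 prior points → Category Moderate (12-13).
Level 26 falls in the 26 band.
Grid: Level 26 × Category Moderate = 47-56 months.

47-56 months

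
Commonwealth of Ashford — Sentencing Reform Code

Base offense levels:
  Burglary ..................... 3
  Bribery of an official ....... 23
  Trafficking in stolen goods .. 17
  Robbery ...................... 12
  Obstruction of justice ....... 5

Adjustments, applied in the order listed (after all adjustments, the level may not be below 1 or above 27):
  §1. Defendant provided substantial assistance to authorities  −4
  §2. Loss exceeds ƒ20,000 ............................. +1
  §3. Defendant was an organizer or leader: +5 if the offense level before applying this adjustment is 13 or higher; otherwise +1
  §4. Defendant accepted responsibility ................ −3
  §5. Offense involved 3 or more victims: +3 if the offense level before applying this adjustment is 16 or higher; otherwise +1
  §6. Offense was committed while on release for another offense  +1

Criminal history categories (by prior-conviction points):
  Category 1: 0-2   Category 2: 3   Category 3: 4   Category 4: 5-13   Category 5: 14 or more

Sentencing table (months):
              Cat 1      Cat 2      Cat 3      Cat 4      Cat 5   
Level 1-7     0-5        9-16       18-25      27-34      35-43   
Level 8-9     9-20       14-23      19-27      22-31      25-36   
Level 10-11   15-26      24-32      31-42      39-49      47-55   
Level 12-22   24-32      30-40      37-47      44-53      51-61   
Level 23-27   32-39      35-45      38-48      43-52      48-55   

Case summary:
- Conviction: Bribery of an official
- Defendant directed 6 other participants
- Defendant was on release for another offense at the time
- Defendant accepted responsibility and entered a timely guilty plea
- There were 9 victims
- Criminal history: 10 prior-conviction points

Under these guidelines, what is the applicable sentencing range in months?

Base offense level for bribery of an official: 23.
§3 applies (level before this adjustment is 23 ≥ 13, so +5): 23 + 5 = 28.
§4 applies: 28 − 3 = 25.
§5 applies (level before this adjustment is 25 ≥ 16, so +3): 25 + 3 = 28.
§6 applies: 28 + 1 = 29.
Level 29 exceeds the maximum of 27; capped at 27.
Final offense level: 27.
Criminal history: 10 prior points → Category 4 (5-13).
Level 27 falls in the 23-27 band.
Grid: Level 23-27 × Category 4 = 43-52 months.

43-52 months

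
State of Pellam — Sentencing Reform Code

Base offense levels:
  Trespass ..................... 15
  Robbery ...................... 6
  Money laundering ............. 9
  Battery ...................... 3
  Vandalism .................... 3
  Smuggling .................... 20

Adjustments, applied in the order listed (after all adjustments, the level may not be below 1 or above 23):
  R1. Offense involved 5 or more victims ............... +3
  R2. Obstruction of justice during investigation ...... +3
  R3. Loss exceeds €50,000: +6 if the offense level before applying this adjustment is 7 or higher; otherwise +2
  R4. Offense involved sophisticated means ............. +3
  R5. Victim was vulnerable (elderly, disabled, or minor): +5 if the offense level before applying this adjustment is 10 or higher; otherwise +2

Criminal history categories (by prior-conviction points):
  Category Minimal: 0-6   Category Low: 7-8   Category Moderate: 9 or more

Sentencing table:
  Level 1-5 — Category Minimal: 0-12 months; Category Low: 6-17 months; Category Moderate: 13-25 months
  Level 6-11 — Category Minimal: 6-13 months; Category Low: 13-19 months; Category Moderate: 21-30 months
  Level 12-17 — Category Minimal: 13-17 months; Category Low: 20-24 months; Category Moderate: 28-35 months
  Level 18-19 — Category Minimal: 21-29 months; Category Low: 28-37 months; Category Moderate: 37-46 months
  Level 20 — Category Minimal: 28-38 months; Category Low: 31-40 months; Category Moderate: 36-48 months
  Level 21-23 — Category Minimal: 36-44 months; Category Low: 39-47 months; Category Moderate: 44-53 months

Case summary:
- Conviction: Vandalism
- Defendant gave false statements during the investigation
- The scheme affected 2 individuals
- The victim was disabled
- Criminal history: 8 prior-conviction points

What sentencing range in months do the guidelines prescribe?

Base offense level for vandalism: 3.
R2 applies: 3 + 3 = 6.
R5 applies (level before this adjustment is 6 < 10, so +2): 6 + 2 = 8.
Final offense level: 8.
Criminal history: 8 prior points → Category Low (7-8).
Level 8 falls in the 6-11 band.
Grid: Level 6-11 × Category Low = 13-19 months.

13-19 months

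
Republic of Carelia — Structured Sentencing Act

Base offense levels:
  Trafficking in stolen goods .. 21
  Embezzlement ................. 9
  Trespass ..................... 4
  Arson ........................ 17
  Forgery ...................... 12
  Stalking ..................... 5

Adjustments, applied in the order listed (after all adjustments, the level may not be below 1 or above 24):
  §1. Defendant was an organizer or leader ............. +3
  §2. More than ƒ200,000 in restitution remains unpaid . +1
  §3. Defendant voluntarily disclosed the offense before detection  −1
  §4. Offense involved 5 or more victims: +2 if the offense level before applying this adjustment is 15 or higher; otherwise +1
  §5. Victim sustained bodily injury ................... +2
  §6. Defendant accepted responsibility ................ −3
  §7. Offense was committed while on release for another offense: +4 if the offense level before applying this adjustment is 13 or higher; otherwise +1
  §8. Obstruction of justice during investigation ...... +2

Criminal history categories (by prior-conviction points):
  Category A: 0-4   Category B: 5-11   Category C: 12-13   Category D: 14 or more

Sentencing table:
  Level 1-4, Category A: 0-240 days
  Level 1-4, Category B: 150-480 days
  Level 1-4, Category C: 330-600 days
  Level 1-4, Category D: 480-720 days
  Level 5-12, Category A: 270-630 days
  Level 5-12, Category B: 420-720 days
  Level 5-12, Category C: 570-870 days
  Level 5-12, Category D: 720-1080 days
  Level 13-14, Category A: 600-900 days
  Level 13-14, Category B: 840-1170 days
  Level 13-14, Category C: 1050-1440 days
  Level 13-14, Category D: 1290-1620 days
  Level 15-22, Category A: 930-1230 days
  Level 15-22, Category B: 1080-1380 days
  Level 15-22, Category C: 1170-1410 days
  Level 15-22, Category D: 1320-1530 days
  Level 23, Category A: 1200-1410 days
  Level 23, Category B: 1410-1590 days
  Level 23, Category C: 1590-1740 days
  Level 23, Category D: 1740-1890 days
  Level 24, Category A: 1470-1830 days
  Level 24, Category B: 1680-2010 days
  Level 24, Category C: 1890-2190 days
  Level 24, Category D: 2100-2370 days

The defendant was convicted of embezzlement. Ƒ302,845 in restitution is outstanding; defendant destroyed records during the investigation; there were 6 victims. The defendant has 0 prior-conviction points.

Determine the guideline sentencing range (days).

Base offense level for embezzlement: 9.
§2 applies: 9 + 1 = 10.
§3 does not apply.
§4 applies (level before this adjustment is 10 < 15, so +1): 10 + 1 = 11.
§6 does not apply.
§8 applies: 11 + 2 = 13.
Final offense level: 13.
Criminal history: 0 prior points → Category A (0-4).
Level 13 falls in the 13-14 band.
Grid: Level 13-14 × Category A = 600-900 days.

600-900 days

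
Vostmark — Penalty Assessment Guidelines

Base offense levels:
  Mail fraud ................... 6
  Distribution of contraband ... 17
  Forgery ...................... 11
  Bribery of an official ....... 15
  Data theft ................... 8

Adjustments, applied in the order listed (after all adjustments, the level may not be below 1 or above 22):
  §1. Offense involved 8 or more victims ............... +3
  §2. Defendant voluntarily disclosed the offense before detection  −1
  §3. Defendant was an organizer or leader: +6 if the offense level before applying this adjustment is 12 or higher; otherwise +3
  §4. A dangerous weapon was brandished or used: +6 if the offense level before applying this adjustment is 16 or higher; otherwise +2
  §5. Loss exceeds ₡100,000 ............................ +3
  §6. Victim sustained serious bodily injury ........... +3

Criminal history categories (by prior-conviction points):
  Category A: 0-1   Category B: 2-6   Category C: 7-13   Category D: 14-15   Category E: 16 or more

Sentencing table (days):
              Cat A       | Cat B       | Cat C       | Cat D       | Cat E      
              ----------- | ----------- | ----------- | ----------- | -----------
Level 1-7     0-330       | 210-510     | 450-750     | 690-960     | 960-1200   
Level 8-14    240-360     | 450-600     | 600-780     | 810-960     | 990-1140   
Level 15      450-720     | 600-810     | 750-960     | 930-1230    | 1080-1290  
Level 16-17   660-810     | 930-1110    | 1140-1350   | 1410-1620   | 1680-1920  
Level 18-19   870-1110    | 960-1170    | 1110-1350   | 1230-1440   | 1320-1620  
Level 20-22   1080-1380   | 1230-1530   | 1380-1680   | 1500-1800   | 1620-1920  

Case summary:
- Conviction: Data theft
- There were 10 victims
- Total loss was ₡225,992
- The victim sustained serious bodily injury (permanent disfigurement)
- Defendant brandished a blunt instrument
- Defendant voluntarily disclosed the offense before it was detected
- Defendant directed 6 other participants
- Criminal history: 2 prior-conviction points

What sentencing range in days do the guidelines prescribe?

1230-1530 days

Base offense level for data theft: 8.
§1 applies: 8 + 3 = 11.
§2 applies: 11 − 1 = 10.
§3 applies (level before this adjustment is 10 < 12, so +3): 10 + 3 = 13.
§4 applies (level before this adjustment is 13 < 16, so +2): 13 + 2 = 15.
§5 applies: 15 + 3 = 18.
§6 applies: 18 + 3 = 21.
Final offense level: 21.
Criminal history: 2 prior points → Category B (2-6).
Level 21 falls in the 20-22 band.
Grid: Level 20-22 × Category B = 1230-1530 days.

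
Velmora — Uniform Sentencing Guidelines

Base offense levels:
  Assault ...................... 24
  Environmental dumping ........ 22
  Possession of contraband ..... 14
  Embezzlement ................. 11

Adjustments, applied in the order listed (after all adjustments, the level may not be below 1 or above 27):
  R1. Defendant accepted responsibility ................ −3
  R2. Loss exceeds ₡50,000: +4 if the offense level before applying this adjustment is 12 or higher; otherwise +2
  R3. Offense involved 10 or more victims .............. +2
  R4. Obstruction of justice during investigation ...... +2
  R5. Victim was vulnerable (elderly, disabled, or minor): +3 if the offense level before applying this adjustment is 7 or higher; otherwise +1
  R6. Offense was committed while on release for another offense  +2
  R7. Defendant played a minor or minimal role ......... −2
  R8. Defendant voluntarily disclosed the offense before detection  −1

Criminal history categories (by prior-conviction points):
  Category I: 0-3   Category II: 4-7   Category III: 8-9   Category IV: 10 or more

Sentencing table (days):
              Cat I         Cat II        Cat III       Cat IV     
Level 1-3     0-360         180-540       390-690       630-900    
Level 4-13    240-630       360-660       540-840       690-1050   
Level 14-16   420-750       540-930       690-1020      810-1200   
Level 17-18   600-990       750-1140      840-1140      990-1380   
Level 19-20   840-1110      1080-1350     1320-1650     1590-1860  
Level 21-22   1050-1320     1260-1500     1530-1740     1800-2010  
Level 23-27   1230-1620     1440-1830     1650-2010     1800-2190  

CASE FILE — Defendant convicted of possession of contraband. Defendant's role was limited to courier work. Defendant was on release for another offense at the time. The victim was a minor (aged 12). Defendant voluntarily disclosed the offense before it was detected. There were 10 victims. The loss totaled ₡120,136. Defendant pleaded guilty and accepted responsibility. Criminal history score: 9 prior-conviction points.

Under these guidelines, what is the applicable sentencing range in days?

840-1140 days

Base offense level for possession of contraband: 14.
R1 applies: 14 − 3 = 11.
R2 applies (level before this adjustment is 11 < 12, so +2): 11 + 2 = 13.
R3 applies: 13 + 2 = 15.
R5 applies (level before this adjustment is 15 ≥ 7, so +3): 15 + 3 = 18.
R6 applies: 18 + 2 = 20.
R7 applies: 20 − 2 = 18.
R8 applies: 18 − 1 = 17.
Final offense level: 17.
Criminal history: 9 prior points → Category III (8-9).
Level 17 falls in the 17-18 band.
Grid: Level 17-18 × Category III = 840-1140 days.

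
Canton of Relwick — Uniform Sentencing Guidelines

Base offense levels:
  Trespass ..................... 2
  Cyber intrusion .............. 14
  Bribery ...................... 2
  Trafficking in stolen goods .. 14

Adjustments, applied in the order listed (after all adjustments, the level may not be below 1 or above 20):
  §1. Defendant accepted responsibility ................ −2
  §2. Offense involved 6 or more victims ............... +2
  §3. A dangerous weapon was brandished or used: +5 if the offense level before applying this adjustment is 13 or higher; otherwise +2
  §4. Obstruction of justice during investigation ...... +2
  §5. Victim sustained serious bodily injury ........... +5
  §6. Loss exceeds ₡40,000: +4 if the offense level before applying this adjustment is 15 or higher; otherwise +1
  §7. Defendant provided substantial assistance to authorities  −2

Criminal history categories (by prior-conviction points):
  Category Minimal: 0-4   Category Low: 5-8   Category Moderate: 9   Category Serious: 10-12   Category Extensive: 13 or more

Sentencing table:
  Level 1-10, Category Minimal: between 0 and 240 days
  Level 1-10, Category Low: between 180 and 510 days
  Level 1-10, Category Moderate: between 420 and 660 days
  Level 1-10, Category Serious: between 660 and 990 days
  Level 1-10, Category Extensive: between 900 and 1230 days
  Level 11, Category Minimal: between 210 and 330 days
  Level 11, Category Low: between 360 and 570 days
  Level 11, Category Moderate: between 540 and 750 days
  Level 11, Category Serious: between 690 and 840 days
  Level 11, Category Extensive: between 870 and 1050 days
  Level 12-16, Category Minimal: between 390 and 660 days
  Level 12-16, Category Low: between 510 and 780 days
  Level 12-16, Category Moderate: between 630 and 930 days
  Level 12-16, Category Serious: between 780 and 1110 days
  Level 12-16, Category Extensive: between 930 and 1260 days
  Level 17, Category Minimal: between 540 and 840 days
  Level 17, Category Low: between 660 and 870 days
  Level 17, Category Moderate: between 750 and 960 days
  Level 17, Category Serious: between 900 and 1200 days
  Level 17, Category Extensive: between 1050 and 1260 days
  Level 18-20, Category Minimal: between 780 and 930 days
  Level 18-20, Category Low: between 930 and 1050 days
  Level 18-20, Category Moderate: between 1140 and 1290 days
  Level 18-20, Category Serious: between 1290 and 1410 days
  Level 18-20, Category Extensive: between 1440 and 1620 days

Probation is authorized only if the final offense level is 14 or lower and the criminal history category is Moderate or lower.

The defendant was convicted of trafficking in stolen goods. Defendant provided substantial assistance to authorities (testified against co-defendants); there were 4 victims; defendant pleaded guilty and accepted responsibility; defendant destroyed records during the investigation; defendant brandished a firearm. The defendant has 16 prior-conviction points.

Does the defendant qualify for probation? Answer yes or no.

Base offense level for trafficking in stolen goods: 14.
§1 applies: 14 − 2 = 12.
§2 does not apply.
§3 applies (level before this adjustment is 12 < 13, so +2): 12 + 2 = 14.
§4 applies: 14 + 2 = 16.
§5 does not apply.
§7 applies: 16 − 2 = 14.
Final offense level: 14.
Criminal history: 16 prior points → Category Extensive (13+).
Level 14 falls in the 12-16 band.
Grid: Level 12-16 × Category Extensive = 930-1260 days.
Probation check: level 14 ≤ 14 and category Extensive > Moderate → not eligible.

No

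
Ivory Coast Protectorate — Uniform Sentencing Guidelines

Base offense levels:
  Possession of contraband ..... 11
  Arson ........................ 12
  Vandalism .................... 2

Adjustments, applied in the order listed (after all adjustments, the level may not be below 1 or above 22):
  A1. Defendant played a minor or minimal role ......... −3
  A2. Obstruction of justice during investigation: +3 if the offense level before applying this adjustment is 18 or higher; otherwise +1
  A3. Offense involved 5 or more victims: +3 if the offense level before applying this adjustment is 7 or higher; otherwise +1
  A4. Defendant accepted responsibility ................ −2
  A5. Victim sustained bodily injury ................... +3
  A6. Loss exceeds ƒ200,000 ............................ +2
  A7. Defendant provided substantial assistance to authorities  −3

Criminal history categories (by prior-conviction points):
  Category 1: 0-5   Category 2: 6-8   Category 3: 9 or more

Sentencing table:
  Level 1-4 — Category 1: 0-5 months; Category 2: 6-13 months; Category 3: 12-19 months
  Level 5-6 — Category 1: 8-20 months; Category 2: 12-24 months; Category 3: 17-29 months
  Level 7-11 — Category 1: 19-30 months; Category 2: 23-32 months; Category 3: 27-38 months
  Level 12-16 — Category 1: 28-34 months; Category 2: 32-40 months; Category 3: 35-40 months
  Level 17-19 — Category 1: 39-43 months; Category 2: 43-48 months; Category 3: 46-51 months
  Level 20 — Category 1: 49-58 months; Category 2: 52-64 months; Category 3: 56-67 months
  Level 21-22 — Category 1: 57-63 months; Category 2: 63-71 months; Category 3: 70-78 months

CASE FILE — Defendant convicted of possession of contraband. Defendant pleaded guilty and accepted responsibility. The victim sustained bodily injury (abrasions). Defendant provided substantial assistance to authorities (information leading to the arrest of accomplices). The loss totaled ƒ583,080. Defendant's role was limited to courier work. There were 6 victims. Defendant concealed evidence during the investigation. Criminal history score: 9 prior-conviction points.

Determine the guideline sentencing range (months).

Base offense level for possession of contraband: 11.
A1 applies: 11 − 3 = 8.
A2 applies (level before this adjustment is 8 < 18, so +1): 8 + 1 = 9.
A3 applies (level before this adjustment is 9 ≥ 7, so +3): 9 + 3 = 12.
A4 applies: 12 − 2 = 10.
A5 applies: 10 + 3 = 13.
A6 applies: 13 + 2 = 15.
A7 applies: 15 − 3 = 12.
Final offense level: 12.
Criminal history: 9 prior points → Category 3 (9+).
Level 12 falls in the 12-16 band.
Grid: Level 12-16 × Category 3 = 35-40 months.

35-40 months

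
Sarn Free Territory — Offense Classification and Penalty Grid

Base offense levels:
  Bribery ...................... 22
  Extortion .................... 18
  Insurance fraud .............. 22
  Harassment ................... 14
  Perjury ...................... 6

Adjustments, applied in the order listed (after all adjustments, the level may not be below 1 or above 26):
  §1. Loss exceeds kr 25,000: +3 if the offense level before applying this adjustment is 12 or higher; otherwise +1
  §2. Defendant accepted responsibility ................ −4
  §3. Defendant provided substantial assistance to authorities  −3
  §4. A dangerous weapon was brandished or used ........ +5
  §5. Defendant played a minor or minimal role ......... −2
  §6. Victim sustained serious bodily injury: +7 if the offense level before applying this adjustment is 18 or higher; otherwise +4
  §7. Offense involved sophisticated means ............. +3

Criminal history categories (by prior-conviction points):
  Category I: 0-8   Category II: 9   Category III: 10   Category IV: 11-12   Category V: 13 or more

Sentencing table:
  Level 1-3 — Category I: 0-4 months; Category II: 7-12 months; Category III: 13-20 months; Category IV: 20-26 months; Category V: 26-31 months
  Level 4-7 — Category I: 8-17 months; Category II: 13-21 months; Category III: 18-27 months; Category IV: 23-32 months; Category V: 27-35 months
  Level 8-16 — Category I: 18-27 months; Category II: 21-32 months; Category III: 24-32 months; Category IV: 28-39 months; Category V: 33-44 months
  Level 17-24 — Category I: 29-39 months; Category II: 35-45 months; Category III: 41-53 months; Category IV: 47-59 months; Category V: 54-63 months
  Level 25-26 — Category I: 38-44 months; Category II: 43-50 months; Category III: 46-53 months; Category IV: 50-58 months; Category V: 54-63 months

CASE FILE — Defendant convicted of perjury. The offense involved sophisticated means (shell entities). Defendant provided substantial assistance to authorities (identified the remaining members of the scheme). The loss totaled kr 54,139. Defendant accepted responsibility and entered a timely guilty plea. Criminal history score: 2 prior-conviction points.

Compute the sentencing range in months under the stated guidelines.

0-4 months

Base offense level for perjury: 6.
§1 applies (level before this adjustment is 6 < 12, so +1): 6 + 1 = 7.
§2 applies: 7 − 4 = 3.
§3 applies: 3 − 3 = 0.
§5 does not apply.
§7 applies: 0 + 3 = 3.
Final offense level: 3.
Criminal history: 2 prior points → Category I (0-8).
Level 3 falls in the 1-3 band.
Grid: Level 1-3 × Category I = 0-4 months.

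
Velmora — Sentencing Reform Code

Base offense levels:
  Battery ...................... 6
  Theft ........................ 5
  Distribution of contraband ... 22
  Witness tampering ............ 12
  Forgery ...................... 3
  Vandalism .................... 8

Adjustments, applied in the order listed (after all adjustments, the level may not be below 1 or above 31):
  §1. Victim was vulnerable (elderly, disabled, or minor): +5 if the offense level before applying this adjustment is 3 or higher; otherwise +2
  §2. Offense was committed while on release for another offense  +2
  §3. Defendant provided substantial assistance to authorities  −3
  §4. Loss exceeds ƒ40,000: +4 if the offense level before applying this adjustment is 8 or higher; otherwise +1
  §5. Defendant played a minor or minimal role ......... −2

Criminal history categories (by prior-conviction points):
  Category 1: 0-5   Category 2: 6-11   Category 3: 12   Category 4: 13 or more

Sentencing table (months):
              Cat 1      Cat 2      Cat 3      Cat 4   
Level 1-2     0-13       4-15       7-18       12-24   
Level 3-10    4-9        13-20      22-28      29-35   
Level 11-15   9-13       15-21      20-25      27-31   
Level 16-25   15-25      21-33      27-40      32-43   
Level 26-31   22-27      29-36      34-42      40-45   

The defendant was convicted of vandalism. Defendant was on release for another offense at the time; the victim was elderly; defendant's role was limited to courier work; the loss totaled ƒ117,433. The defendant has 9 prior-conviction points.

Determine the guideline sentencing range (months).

21-33 months

Base offense level for vandalism: 8.
§1 applies (level before this adjustment is 8 ≥ 3, so +5): 8 + 5 = 13.
§2 applies: 13 + 2 = 15.
§4 applies (level before this adjustment is 15 ≥ 8, so +4): 15 + 4 = 19.
§5 applies: 19 − 2 = 17.
Final offense level: 17.
Criminal history: 9 prior points → Category 2 (6-11).
Level 17 falls in the 16-25 band.
Grid: Level 16-25 × Category 2 = 21-33 months.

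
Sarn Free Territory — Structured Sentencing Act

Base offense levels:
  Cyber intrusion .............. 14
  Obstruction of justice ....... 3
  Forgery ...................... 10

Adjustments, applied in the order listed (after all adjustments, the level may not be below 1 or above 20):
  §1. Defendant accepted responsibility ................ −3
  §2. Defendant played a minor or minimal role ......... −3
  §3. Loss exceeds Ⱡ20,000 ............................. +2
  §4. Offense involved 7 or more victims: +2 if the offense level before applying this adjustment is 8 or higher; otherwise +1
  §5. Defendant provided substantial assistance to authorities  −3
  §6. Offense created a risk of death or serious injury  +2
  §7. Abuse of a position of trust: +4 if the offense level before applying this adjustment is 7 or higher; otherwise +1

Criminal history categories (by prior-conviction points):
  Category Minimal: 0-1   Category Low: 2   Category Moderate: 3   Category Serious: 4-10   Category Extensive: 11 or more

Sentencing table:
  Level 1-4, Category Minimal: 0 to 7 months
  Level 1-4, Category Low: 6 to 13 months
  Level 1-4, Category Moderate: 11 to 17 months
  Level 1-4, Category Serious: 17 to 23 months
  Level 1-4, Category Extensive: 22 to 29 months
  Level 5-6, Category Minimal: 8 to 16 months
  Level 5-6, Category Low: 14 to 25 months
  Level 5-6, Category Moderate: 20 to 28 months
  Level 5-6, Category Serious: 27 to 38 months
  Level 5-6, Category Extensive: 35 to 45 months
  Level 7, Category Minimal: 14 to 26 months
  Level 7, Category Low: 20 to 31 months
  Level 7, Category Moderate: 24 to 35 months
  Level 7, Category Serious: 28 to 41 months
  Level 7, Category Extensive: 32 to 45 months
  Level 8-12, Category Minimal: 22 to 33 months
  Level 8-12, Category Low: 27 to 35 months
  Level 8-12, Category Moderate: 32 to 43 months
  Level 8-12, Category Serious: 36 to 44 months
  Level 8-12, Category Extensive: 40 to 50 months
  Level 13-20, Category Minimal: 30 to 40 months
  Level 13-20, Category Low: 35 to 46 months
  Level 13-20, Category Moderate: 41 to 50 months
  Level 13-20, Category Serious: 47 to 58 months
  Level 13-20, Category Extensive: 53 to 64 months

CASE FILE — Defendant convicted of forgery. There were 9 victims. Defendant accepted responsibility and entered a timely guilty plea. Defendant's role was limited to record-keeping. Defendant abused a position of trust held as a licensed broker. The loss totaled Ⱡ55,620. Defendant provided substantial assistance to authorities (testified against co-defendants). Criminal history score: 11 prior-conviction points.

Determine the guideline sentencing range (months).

Base offense level for forgery: 10.
§1 applies: 10 − 3 = 7.
§2 applies: 7 − 3 = 4.
§3 applies: 4 + 2 = 6.
§4 applies (level before this adjustment is 6 < 8, so +1): 6 + 1 = 7.
§5 applies: 7 − 3 = 4.
§6 does not apply.
§7 applies (level before this adjustment is 4 < 7, so +1): 4 + 1 = 5.
Final offense level: 5.
Criminal history: 11 prior points → Category Extensive (11+).
Level 5 falls in the 5-6 band.
Grid: Level 5-6 × Category Extensive = 35-45 months.

35-45 months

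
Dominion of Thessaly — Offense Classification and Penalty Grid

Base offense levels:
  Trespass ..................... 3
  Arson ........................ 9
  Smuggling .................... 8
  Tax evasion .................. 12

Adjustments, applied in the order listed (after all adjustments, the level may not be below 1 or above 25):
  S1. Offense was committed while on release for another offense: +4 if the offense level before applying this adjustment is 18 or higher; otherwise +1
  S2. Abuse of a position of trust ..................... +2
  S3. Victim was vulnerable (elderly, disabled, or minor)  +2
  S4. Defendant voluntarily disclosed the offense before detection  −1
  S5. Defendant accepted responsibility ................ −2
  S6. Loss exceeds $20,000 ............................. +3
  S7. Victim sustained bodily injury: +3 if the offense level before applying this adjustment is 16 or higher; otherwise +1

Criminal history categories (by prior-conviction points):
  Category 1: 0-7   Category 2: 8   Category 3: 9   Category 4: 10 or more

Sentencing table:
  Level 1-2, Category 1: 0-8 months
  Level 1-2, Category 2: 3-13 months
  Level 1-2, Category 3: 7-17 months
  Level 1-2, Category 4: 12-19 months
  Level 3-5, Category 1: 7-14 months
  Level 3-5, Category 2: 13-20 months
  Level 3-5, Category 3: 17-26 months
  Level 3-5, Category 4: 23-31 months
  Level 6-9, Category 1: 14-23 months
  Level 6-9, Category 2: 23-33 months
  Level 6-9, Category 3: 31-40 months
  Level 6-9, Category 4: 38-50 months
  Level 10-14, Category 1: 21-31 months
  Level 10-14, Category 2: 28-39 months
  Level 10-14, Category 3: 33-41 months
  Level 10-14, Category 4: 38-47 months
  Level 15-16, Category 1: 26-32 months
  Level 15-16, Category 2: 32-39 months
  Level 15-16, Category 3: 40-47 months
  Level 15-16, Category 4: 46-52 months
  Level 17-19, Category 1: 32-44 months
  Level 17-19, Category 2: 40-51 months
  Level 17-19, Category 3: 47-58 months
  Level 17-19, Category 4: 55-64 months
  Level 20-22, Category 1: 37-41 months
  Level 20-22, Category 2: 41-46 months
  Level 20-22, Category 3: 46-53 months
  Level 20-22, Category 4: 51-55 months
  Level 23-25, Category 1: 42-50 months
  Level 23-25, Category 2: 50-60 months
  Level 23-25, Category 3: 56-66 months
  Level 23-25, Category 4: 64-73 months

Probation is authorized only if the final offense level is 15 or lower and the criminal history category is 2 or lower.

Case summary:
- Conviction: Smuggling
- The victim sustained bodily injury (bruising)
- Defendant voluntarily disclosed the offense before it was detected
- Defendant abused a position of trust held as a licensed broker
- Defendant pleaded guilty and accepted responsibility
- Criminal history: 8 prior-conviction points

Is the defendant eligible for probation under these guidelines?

Base offense level for smuggling: 8.
S2 applies: 8 + 2 = 10.
S3 does not apply.
S4 applies: 10 − 1 = 9.
S5 applies: 9 − 2 = 7.
S7 applies (level before this adjustment is 7 < 16, so +1): 7 + 1 = 8.
Final offense level: 8.
Criminal history: 8 prior points → Category 2 (8).
Level 8 falls in the 6-9 band.
Grid: Level 6-9 × Category 2 = 23-33 months.
Probation check: level 8 ≤ 15 and category 2 ≤ 2 → eligible.

Yes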